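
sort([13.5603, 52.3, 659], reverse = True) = [659, 52.3, 13.5603]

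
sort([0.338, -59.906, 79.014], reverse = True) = [79.014, 0.338, -59.906]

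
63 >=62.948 True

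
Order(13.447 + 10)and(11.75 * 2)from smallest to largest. (13.447 + 10),(11.75 * 2)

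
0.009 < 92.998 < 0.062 False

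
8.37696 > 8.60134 False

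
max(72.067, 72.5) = 72.5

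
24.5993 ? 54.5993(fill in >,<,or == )<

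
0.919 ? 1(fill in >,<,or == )<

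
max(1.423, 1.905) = 1.905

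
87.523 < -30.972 False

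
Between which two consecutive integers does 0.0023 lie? 0 and 1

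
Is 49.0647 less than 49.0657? Yes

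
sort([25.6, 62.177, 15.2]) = [15.2, 25.6, 62.177]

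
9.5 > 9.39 True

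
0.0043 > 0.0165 False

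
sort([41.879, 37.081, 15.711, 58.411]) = [15.711, 37.081, 41.879, 58.411]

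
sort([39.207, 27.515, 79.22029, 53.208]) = [27.515, 39.207, 53.208, 79.22029]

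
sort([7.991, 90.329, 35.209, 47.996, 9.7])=[7.991, 9.7, 35.209, 47.996, 90.329]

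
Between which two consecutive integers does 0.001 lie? 0 and 1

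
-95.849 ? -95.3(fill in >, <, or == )<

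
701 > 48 True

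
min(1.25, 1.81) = 1.25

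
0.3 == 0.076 False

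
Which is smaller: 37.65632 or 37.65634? 37.65632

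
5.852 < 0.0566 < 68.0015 False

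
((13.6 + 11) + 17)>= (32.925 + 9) False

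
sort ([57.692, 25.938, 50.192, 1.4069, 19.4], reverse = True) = [57.692, 50.192, 25.938, 19.4, 1.4069]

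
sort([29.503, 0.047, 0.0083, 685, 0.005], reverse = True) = [685, 29.503, 0.047, 0.0083, 0.005]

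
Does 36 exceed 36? No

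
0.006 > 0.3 False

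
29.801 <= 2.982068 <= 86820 False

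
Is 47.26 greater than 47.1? Yes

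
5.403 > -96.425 True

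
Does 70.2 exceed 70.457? No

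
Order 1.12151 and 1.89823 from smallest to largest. 1.12151, 1.89823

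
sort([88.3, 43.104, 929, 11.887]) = [11.887, 43.104, 88.3, 929]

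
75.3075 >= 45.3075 True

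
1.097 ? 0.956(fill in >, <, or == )>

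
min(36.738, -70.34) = -70.34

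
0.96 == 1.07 False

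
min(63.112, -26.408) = -26.408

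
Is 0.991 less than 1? Yes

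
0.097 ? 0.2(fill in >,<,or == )<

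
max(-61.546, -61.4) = -61.4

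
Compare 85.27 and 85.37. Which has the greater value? 85.37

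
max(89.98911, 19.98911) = 89.98911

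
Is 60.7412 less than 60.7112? No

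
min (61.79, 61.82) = 61.79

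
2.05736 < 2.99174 True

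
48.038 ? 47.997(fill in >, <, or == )>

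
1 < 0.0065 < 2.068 False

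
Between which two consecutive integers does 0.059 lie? 0 and 1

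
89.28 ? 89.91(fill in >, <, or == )<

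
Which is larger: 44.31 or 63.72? 63.72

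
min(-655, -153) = -655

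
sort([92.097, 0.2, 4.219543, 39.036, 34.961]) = [0.2, 4.219543, 34.961, 39.036, 92.097]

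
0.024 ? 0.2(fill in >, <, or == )<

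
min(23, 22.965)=22.965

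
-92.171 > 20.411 False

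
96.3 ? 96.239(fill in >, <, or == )>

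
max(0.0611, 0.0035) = 0.0611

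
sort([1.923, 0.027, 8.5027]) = [0.027, 1.923, 8.5027]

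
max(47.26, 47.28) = 47.28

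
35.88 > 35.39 True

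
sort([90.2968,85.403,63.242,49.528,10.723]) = [10.723,49.528,63.242,85.403,90.2968]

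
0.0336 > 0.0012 True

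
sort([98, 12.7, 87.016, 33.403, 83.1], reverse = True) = [98, 87.016, 83.1, 33.403, 12.7]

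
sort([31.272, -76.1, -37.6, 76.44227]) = [-76.1, -37.6, 31.272, 76.44227]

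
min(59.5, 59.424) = 59.424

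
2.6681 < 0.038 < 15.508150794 False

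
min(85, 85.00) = 85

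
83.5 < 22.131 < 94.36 False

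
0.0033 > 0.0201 False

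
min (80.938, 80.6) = 80.6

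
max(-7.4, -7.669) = -7.4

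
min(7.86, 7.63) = 7.63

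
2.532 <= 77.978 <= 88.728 True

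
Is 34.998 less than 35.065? Yes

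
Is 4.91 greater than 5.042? No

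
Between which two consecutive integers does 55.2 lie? 55 and 56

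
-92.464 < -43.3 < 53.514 True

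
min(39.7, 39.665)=39.665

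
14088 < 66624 True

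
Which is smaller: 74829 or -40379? -40379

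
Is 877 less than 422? No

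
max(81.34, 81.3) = 81.34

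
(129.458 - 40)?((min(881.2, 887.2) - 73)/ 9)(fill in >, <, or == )<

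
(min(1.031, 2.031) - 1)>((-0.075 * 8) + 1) False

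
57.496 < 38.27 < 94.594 False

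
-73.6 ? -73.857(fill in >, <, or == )>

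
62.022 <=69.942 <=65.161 False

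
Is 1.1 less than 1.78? Yes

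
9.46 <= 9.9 True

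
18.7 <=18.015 False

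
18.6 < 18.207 False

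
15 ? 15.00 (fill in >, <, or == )==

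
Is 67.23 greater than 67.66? No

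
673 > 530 True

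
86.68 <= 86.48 False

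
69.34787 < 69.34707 False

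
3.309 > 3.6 False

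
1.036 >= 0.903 True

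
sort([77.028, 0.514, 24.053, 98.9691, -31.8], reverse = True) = [98.9691, 77.028, 24.053, 0.514, -31.8]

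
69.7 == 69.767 False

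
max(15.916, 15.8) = 15.916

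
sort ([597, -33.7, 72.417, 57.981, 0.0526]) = [-33.7, 0.0526, 57.981, 72.417, 597]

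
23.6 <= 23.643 True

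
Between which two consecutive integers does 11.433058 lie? 11 and 12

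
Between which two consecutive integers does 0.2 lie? 0 and 1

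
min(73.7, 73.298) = 73.298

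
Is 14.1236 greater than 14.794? No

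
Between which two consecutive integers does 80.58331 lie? 80 and 81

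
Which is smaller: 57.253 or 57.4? 57.253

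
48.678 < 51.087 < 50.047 False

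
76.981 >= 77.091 False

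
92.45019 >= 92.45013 True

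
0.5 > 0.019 True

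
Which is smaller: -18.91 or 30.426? -18.91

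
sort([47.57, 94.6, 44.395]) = [44.395, 47.57, 94.6]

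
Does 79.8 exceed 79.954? No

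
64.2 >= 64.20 True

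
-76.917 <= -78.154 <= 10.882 False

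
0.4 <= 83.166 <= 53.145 False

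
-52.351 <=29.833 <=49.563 True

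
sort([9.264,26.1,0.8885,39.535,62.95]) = [0.8885,9.264,26.1,39.535,62.95]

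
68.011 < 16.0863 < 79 False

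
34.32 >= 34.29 True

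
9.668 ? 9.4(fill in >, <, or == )>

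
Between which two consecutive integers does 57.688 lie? 57 and 58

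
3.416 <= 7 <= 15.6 True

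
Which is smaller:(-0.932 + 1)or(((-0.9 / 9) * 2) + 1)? (-0.932 + 1)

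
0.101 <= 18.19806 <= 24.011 True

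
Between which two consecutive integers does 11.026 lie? 11 and 12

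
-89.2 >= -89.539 True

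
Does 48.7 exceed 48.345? Yes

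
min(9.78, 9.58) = 9.58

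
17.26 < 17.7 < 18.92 True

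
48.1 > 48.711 False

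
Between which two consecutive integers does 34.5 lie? 34 and 35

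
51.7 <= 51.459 False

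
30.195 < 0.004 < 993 False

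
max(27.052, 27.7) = 27.7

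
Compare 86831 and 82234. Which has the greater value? 86831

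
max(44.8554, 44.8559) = 44.8559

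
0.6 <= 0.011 False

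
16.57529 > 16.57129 True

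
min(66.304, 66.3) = 66.3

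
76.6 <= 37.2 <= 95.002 False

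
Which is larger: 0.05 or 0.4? 0.4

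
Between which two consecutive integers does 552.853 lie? 552 and 553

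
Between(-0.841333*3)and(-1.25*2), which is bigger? (-1.25*2)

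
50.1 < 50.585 True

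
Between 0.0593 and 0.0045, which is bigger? 0.0593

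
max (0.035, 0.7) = 0.7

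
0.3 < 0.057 False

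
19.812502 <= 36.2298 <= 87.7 True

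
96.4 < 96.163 False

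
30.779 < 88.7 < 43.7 False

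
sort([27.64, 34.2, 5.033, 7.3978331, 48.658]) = [5.033, 7.3978331, 27.64, 34.2, 48.658]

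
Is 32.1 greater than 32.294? No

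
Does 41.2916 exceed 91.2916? No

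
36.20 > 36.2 False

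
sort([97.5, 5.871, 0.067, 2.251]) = [0.067, 2.251, 5.871, 97.5]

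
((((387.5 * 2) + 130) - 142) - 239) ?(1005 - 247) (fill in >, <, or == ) <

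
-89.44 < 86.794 True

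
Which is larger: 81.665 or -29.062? 81.665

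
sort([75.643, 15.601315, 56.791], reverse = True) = [75.643, 56.791, 15.601315]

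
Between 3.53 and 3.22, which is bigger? 3.53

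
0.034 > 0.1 False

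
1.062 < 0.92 False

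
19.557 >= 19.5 True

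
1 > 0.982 True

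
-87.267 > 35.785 False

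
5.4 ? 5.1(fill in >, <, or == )>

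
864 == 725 False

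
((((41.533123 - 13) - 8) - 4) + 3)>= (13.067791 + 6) True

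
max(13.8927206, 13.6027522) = 13.8927206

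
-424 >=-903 True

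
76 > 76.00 False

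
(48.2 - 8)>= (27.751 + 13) False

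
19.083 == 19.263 False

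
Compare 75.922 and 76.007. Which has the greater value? 76.007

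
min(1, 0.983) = 0.983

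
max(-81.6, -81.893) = -81.6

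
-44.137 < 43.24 True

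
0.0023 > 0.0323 False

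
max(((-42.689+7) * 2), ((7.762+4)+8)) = 19.762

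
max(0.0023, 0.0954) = 0.0954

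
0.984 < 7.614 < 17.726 True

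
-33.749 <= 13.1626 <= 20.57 True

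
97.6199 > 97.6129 True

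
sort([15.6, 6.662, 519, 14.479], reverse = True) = [519, 15.6, 14.479, 6.662]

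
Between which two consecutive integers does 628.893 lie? 628 and 629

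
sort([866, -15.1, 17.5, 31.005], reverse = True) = [866, 31.005, 17.5, -15.1]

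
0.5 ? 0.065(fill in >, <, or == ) >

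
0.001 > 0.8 False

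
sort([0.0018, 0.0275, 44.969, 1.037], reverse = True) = [44.969, 1.037, 0.0275, 0.0018]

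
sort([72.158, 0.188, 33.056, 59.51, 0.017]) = [0.017, 0.188, 33.056, 59.51, 72.158]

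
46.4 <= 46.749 True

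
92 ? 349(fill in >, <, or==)<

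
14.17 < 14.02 False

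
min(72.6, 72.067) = 72.067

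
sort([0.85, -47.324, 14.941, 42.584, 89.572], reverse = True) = [89.572, 42.584, 14.941, 0.85, -47.324]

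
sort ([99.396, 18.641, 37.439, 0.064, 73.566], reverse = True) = [99.396, 73.566, 37.439, 18.641, 0.064]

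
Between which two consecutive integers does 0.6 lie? 0 and 1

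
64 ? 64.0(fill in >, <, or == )==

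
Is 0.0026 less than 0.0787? Yes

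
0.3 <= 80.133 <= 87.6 True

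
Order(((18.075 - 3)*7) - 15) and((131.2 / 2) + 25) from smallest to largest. (((18.075 - 3)*7) - 15), ((131.2 / 2) + 25)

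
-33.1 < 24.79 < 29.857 True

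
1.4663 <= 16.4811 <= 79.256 True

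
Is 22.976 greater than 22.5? Yes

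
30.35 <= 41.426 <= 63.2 True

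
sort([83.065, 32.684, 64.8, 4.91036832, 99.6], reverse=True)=[99.6, 83.065, 64.8, 32.684, 4.91036832]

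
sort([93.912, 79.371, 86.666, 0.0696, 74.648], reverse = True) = [93.912, 86.666, 79.371, 74.648, 0.0696]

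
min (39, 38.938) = 38.938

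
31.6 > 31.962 False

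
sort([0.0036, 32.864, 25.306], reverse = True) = [32.864, 25.306, 0.0036]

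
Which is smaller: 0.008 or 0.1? 0.008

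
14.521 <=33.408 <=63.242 True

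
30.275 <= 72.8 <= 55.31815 False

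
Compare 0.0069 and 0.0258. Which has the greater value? 0.0258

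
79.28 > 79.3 False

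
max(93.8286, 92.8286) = 93.8286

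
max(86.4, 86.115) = 86.4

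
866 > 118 True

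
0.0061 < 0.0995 True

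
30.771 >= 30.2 True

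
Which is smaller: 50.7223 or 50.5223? 50.5223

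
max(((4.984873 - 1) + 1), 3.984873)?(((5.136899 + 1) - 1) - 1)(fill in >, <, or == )>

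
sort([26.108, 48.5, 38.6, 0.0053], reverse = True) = [48.5, 38.6, 26.108, 0.0053]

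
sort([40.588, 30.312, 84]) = [30.312, 40.588, 84]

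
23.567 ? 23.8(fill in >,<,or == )<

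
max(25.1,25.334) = 25.334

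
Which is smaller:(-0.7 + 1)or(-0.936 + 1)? (-0.936 + 1)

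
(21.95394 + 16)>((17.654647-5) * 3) False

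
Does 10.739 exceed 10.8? No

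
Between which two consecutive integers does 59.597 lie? 59 and 60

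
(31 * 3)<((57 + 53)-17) False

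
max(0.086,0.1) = 0.1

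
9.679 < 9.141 False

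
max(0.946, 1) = 1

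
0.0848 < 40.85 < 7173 True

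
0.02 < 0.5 True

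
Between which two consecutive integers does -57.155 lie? -58 and -57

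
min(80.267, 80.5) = 80.267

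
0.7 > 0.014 True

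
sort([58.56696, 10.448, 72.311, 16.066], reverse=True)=[72.311, 58.56696, 16.066, 10.448]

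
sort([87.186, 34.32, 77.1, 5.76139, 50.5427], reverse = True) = [87.186, 77.1, 50.5427, 34.32, 5.76139]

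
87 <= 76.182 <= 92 False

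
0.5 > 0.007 True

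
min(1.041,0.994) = 0.994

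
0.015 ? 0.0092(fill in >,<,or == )>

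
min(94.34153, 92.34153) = 92.34153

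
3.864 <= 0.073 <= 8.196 False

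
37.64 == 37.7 False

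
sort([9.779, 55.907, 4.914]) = [4.914, 9.779, 55.907]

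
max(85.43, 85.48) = 85.48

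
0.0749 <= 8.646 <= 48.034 True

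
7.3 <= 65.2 True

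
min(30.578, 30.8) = 30.578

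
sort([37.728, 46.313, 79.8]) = [37.728, 46.313, 79.8]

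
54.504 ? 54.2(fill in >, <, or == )>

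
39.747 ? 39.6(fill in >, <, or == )>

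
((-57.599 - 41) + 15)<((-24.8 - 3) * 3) True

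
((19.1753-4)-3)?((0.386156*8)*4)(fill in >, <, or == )<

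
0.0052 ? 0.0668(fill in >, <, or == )<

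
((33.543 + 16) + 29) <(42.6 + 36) True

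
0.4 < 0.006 False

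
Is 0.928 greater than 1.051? No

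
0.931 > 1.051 False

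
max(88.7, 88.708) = 88.708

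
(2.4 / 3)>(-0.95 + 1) True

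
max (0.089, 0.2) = 0.2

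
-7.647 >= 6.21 False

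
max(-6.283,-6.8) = -6.283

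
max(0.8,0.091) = 0.8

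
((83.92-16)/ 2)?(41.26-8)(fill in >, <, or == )>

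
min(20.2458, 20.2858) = 20.2458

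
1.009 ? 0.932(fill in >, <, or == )>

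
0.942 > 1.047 False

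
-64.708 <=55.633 True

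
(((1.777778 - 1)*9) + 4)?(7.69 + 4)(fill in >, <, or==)<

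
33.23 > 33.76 False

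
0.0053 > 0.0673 False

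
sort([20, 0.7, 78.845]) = [0.7, 20, 78.845]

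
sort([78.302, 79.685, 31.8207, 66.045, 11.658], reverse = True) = [79.685, 78.302, 66.045, 31.8207, 11.658]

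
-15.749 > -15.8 True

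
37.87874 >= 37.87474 True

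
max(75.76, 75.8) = 75.8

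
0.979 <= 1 True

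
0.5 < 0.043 False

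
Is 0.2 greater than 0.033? Yes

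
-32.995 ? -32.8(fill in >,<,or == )<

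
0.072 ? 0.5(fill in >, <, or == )<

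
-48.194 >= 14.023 False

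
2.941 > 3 False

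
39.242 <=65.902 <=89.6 True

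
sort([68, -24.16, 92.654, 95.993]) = [-24.16, 68, 92.654, 95.993]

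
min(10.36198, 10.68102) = 10.36198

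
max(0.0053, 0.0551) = 0.0551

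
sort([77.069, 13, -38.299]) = [-38.299, 13, 77.069]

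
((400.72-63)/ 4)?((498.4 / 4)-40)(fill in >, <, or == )<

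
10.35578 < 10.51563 True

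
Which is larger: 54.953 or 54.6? 54.953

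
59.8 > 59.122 True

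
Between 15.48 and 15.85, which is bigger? 15.85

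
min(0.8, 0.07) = 0.07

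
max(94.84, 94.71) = 94.84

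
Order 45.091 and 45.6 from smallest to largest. 45.091, 45.6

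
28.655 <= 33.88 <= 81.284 True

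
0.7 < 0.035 False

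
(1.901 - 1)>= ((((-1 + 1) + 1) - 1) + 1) False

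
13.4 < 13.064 False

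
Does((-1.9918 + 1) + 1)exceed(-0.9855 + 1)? No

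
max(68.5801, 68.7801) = 68.7801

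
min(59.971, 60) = 59.971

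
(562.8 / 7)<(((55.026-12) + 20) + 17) False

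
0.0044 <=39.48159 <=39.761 True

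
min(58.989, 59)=58.989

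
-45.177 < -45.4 False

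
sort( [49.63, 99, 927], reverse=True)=[927, 99, 49.63]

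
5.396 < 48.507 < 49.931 True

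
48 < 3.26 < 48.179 False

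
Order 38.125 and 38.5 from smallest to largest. 38.125, 38.5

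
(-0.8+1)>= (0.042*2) True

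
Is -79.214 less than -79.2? Yes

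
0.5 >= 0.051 True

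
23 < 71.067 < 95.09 True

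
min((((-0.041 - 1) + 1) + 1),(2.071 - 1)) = 0.959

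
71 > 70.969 True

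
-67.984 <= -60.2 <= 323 True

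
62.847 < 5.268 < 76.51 False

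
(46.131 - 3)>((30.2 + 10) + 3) False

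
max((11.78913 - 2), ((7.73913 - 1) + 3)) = 9.78913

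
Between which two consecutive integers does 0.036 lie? 0 and 1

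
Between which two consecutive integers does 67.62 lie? 67 and 68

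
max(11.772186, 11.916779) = 11.916779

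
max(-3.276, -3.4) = -3.276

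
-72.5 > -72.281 False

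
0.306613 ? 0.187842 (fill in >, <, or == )>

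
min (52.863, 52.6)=52.6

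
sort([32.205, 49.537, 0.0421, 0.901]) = [0.0421, 0.901, 32.205, 49.537]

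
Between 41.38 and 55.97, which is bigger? 55.97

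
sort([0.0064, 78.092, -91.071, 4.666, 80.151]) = [-91.071, 0.0064, 4.666, 78.092, 80.151]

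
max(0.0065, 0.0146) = 0.0146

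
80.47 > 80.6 False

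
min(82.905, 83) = 82.905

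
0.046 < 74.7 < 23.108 False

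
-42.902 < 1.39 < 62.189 True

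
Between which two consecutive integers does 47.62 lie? 47 and 48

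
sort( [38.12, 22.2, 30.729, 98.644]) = [22.2, 30.729, 38.12, 98.644]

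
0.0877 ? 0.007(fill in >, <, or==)>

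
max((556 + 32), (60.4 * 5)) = 588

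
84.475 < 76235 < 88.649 False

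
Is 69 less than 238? Yes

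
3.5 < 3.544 True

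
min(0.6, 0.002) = 0.002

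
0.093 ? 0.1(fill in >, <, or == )<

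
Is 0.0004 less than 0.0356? Yes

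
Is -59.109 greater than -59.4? Yes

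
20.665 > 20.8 False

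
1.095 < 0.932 False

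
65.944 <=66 True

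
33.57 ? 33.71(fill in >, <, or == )<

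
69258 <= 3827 False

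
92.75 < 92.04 False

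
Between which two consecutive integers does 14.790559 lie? 14 and 15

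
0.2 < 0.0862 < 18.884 False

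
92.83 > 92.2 True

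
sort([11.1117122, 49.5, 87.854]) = [11.1117122, 49.5, 87.854]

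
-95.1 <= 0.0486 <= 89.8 True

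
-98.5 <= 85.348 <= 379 True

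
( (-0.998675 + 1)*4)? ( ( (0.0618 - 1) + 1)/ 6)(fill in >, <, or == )<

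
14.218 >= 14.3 False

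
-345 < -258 True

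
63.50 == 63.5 True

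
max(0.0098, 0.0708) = 0.0708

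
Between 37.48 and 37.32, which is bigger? 37.48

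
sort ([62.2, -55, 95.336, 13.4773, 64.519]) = [-55, 13.4773, 62.2, 64.519, 95.336]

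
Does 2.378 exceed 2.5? No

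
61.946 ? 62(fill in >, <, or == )<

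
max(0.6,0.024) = 0.6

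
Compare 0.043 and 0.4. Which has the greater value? 0.4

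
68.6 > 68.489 True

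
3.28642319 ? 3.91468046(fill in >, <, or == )<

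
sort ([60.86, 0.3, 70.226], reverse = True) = [70.226, 60.86, 0.3]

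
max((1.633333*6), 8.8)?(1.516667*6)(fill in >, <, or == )>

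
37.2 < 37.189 False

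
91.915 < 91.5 False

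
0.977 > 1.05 False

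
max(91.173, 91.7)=91.7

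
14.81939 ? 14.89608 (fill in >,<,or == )<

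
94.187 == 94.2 False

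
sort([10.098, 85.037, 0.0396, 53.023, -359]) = [-359, 0.0396, 10.098, 53.023, 85.037]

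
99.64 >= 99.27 True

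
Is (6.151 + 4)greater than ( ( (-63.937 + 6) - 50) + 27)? Yes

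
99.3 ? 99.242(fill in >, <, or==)>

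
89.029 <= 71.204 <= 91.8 False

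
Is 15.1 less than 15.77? Yes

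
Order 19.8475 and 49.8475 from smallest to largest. 19.8475, 49.8475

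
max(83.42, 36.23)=83.42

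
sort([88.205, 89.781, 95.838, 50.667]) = [50.667, 88.205, 89.781, 95.838]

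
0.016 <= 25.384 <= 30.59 True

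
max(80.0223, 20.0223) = 80.0223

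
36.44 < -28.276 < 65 False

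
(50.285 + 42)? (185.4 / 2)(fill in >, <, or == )<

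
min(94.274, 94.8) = 94.274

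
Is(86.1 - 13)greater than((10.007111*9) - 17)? Yes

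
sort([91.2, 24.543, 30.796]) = [24.543, 30.796, 91.2]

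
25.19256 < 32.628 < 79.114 True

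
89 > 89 False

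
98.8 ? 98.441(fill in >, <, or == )>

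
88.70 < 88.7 False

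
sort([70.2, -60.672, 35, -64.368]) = [-64.368, -60.672, 35, 70.2]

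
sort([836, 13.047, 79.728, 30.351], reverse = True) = [836, 79.728, 30.351, 13.047]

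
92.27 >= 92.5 False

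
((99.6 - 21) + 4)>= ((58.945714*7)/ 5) True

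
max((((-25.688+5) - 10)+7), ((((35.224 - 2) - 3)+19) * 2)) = 98.448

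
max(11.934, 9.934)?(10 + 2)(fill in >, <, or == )<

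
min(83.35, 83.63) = 83.35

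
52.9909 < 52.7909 False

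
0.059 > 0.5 False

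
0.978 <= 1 True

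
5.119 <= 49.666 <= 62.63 True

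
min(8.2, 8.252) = 8.2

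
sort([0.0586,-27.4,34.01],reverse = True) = [34.01,0.0586,-27.4]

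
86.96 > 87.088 False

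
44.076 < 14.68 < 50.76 False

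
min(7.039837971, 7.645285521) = 7.039837971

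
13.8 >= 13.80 True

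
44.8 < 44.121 False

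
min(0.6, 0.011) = 0.011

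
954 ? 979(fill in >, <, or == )<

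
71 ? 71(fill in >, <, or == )==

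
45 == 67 False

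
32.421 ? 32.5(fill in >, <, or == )<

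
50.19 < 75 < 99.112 True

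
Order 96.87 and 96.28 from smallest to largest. 96.28, 96.87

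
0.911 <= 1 True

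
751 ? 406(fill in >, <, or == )>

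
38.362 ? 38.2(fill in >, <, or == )>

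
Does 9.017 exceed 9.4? No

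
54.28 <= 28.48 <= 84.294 False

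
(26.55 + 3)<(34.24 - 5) False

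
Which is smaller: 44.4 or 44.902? 44.4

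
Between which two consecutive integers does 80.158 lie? 80 and 81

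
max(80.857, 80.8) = 80.857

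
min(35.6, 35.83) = 35.6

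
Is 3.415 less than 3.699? Yes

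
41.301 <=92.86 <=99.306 True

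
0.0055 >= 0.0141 False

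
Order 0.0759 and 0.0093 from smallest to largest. 0.0093,0.0759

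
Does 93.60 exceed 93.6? No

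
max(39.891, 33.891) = 39.891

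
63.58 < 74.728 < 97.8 True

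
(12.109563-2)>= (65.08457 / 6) False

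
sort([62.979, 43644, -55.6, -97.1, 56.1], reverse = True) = [43644, 62.979, 56.1, -55.6, -97.1]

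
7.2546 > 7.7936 False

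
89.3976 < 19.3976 False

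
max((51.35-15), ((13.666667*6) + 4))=86.000002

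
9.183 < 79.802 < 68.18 False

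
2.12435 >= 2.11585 True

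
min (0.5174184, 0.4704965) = 0.4704965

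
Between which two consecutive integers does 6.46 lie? 6 and 7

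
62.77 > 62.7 True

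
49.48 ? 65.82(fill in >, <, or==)<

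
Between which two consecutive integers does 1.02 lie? 1 and 2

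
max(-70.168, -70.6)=-70.168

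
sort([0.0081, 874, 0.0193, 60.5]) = [0.0081, 0.0193, 60.5, 874]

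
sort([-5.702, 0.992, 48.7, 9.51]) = [-5.702, 0.992, 9.51, 48.7]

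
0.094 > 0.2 False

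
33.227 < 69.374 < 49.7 False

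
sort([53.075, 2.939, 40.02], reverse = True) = [53.075, 40.02, 2.939]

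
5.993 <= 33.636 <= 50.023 True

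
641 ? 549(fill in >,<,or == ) >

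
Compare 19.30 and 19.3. They are equal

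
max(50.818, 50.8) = 50.818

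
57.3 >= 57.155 True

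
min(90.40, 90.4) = 90.40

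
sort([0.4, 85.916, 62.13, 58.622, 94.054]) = [0.4, 58.622, 62.13, 85.916, 94.054]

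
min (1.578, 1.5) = 1.5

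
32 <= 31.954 False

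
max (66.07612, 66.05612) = 66.07612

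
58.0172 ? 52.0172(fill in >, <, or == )>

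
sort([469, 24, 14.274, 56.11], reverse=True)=[469, 56.11, 24, 14.274]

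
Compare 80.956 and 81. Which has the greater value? 81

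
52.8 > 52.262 True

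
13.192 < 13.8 True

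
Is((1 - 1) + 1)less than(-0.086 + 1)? No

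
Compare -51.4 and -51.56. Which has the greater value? -51.4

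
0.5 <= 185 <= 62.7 False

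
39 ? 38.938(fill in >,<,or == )>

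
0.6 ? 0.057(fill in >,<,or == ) >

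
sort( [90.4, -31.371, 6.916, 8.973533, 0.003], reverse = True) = [90.4, 8.973533, 6.916, 0.003, -31.371]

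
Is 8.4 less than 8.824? Yes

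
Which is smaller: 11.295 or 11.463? 11.295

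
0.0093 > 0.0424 False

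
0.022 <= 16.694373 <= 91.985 True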